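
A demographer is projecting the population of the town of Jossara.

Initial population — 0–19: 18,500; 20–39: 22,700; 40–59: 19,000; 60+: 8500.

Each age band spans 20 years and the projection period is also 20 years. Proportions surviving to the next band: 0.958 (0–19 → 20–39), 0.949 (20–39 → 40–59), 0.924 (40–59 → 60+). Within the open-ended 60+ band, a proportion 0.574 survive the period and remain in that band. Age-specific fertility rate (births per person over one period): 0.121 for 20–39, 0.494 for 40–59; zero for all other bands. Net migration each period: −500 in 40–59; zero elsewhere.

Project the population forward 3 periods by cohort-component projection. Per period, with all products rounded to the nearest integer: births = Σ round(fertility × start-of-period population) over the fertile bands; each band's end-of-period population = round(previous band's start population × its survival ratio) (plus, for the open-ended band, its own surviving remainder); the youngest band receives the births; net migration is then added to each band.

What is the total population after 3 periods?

Period 1.
Births: 22700 × 0.121 = 2747, 19000 × 0.494 = 9386 ⇒ total 12133
20–39: 18500 × 0.958 = 17723
40–59: 22700 × 0.949 = 21542
60+: 19000 × 0.924 + 8500 × 0.574 = 17556 + 4879 = 22435
Net migration: 40–59 − 500 → 21042
End of period: [12133, 17723, 21042, 22435]
Period 2.
Births: 17723 × 0.121 = 2144, 21042 × 0.494 = 10395 ⇒ total 12539
20–39: 12133 × 0.958 = 11623
40–59: 17723 × 0.949 = 16819
60+: 21042 × 0.924 + 22435 × 0.574 = 19443 + 12878 = 32321
Net migration: 40–59 − 500 → 16319
End of period: [12539, 11623, 16319, 32321]
Period 3.
Births: 11623 × 0.121 = 1406, 16319 × 0.494 = 8062 ⇒ total 9468
20–39: 12539 × 0.958 = 12012
40–59: 11623 × 0.949 = 11030
60+: 16319 × 0.924 + 32321 × 0.574 = 15079 + 18552 = 33631
Net migration: 40–59 − 500 → 10530
End of period: [9468, 12012, 10530, 33631]
Total after period 3: 9468 + 12012 + 10530 + 33631 = 65641

65641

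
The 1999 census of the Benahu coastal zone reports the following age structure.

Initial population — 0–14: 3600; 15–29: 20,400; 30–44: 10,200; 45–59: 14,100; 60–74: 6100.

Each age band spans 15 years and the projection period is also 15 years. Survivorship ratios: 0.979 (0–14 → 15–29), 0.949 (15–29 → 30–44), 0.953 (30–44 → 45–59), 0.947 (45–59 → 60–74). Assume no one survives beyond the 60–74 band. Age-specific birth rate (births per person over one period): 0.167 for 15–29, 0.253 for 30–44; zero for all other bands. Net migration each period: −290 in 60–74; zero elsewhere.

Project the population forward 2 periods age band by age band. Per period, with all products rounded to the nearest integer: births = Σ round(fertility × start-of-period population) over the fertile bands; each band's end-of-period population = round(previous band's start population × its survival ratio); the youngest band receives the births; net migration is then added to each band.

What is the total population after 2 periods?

42059

After projecting period 1:
Births: 20400 * 0.167 = 3407 ; 10200 * 0.253 = 2581 — total 5988
15–29: 3600 * 0.979 = 3524
30–44: 20400 * 0.949 = 19360
45–59: 10200 * 0.953 = 9721
60–74: 14100 * 0.947 = 13353
Net migration: 60–74 − 290 → 13063
→ [5988, 3524, 19360, 9721, 13063]
After projecting period 2:
Births: 3524 * 0.167 = 589 ; 19360 * 0.253 = 4898 — total 5487
15–29: 5988 * 0.979 = 5862
30–44: 3524 * 0.949 = 3344
45–59: 19360 * 0.953 = 18450
60–74: 9721 * 0.947 = 9206
Net migration: 60–74 − 290 → 8916
→ [5487, 5862, 3344, 18450, 8916]
Total after period 2: 5487 + 5862 + 3344 + 18450 + 8916 = 42059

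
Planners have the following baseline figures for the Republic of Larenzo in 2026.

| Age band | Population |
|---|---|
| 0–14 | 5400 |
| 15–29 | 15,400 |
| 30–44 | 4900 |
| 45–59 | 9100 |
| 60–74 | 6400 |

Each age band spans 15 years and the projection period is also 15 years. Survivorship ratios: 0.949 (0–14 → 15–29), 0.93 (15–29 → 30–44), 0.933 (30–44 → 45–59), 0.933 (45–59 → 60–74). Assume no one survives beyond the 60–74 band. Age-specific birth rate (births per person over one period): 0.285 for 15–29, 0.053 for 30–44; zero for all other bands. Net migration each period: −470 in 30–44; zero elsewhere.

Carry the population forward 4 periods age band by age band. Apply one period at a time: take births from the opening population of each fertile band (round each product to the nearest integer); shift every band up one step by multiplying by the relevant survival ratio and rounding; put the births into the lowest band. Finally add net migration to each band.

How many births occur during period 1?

After projecting period 1:
Births: 15400 × 0.285 = 4389, 4900 × 0.053 = 260 → total 4649
15–29: 5400 × 0.949 = 5125
30–44: 15400 × 0.93 = 14322
45–59: 4900 × 0.933 = 4572
60–74: 9100 × 0.933 = 8490
Net migration: 30–44 − 470 → 13852
→ [4649, 5125, 13852, 4572, 8490]

4649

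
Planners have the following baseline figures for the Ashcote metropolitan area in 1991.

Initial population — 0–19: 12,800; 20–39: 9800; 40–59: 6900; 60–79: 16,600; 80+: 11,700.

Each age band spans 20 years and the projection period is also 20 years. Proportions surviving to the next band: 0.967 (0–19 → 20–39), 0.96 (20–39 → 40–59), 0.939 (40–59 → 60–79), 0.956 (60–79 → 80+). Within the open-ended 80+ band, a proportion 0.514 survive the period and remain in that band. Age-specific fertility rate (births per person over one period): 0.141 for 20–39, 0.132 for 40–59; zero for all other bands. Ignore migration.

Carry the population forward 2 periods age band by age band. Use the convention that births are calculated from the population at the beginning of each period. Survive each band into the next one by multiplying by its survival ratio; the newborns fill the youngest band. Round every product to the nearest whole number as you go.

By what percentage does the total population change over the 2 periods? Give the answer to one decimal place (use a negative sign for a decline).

-25.0

Let group 1 be 0–19 through group 5 = 80+.
Period 1:
Births: 9800 × 0.141 = 1382 ; 6900 × 0.132 = 911 ⇒ total 2293
Group 2: 12800 × 0.967 = 12378
Group 3: 9800 × 0.96 = 9408
Group 4: 6900 × 0.939 = 6479
Group 5: 16600 × 0.956 + 11700 × 0.514 = 15870 + 6014 = 21884
Giving 2293 / 12378 / 9408 / 6479 / 21884.
Period 2:
Births: 12378 × 0.141 = 1745 ; 9408 × 0.132 = 1242 ⇒ total 2987
Group 2: 2293 × 0.967 = 2217
Group 3: 12378 × 0.96 = 11883
Group 4: 9408 × 0.939 = 8834
Group 5: 6479 × 0.956 + 21884 × 0.514 = 6194 + 11248 = 17442
Giving 2987 / 2217 / 11883 / 8834 / 17442.
Total: 57800 → 43363; change = -14437; percentage change = -25.0%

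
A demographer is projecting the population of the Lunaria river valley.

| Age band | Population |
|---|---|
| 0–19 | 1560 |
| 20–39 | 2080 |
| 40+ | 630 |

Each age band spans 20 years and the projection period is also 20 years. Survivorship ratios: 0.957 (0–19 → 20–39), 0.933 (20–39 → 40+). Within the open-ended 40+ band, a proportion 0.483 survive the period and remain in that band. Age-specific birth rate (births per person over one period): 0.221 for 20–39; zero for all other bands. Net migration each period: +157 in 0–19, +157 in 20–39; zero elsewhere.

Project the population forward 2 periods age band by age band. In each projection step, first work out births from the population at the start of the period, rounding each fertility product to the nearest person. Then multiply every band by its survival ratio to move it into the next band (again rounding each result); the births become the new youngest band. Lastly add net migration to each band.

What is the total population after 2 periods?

After projecting period 1:
Births: 2080 × 0.221 = 460
20–39: 1560 × 0.957 = 1493
40+: 2080 × 0.933 + 630 × 0.483 = 1941 + 304 = 2245
Net migration: 0–19 + 157 → 617; 20–39 + 157 → 1650
Population now: 0–19=617, 20–39=1650, 40+=2245
After projecting period 2:
Births: 1650 × 0.221 = 365
20–39: 617 × 0.957 = 590
40+: 1650 × 0.933 + 2245 × 0.483 = 1539 + 1084 = 2623
Net migration: 0–19 + 157 → 522; 20–39 + 157 → 747
Population now: 0–19=522, 20–39=747, 40+=2623
Total after period 2: 522 + 747 + 2623 = 3892

3892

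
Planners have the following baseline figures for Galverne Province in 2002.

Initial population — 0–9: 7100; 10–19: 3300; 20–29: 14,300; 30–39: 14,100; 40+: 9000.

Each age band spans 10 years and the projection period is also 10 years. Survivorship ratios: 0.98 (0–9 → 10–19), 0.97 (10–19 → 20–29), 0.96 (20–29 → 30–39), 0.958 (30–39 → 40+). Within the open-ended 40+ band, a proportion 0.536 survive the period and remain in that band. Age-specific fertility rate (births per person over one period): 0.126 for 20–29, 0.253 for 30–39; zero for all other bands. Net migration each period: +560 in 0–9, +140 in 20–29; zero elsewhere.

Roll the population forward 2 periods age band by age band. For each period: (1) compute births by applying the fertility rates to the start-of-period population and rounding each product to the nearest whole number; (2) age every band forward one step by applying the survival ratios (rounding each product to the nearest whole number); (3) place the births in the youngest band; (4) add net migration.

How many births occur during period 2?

Call the groups 1 to 5, youngest first.
[period 1]
Births: 14300 × 0.126 = 1802  |  14100 × 0.253 = 3567 → 5369
Group 2: 7100 × 0.98 = 6958
Group 3: 3300 × 0.97 = 3201
Group 4: 14300 × 0.96 = 13728
Group 5: 14100 × 0.958 + 9000 × 0.536 = 13508 + 4824 = 18332
Net migration: Group 1 + 560 → 5929; Group 3 + 140 → 3341
End of period: [5929, 6958, 3341, 13728, 18332]
[period 2]
Births: 3341 × 0.126 = 421  |  13728 × 0.253 = 3473 → 3894
Group 2: 5929 × 0.98 = 5810
Group 3: 6958 × 0.97 = 6749
Group 4: 3341 × 0.96 = 3207
Group 5: 13728 × 0.958 + 18332 × 0.536 = 13151 + 9826 = 22977
Net migration: Group 1 + 560 → 4454; Group 3 + 140 → 6889
End of period: [4454, 5810, 6889, 3207, 22977]

3894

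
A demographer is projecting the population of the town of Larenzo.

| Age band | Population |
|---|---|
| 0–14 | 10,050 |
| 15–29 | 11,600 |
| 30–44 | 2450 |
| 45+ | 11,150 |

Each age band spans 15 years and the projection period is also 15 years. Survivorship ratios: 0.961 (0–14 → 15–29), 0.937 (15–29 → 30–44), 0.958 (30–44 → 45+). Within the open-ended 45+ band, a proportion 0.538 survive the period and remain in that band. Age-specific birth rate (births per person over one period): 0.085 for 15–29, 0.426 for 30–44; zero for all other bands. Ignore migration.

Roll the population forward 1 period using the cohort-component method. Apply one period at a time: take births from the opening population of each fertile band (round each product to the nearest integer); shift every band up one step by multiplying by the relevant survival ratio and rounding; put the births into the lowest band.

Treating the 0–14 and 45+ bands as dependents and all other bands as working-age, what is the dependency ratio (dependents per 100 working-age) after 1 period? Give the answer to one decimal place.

Period 1.
Births: 11600 * 0.085 = 986 ; 2450 * 0.426 = 1044 → 2030
15–29: 10050 * 0.961 = 9658
30–44: 11600 * 0.937 = 10869
45+: 2450 * 0.958 + 11150 * 0.538 = 2347 + 5999 = 8346
Population now: 0–14=2030, 15–29=9658, 30–44=10869, 45+=8346
Dependents (band 0–14 + band 45+) = 2030 + 8346 = 10376; working-age = 20527; ratio = 10376/20527 × 100 = 50.5

50.5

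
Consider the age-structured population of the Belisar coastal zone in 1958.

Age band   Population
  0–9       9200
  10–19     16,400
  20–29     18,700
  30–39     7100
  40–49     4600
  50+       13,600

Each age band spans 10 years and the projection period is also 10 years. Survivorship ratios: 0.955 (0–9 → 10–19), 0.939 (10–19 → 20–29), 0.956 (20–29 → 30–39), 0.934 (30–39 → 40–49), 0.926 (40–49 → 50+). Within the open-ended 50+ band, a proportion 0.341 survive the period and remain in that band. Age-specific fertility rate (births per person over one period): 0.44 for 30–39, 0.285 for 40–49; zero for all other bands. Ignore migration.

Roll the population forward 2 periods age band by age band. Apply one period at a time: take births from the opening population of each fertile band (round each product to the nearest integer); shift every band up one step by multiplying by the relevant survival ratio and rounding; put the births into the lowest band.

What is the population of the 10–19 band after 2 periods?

4235

Numbering the groups 1..6 from youngest to oldest:
Period 1.
Births: 7100 × 0.44 = 3124, 4600 × 0.285 = 1311 — total 4435
Group 2: 9200 × 0.955 = 8786
Group 3: 16400 × 0.939 = 15400
Group 4: 18700 × 0.956 = 17877
Group 5: 7100 × 0.934 = 6631
Group 6: 4600 × 0.926 + 13600 × 0.341 = 4260 + 4638 = 8898
Population now: 0–9=4435, 10–19=8786, 20–29=15400, 30–39=17877, 40–49=6631, 50+=8898
Period 2.
Births: 17877 × 0.44 = 7866, 6631 × 0.285 = 1890 — total 9756
Group 2: 4435 × 0.955 = 4235
Group 3: 8786 × 0.939 = 8250
Group 4: 15400 × 0.956 = 14722
Group 5: 17877 × 0.934 = 16697
Group 6: 6631 × 0.926 + 8898 × 0.341 = 6140 + 3034 = 9174
Population now: 0–9=9756, 10–19=4235, 20–29=8250, 30–39=14722, 40–49=16697, 50+=9174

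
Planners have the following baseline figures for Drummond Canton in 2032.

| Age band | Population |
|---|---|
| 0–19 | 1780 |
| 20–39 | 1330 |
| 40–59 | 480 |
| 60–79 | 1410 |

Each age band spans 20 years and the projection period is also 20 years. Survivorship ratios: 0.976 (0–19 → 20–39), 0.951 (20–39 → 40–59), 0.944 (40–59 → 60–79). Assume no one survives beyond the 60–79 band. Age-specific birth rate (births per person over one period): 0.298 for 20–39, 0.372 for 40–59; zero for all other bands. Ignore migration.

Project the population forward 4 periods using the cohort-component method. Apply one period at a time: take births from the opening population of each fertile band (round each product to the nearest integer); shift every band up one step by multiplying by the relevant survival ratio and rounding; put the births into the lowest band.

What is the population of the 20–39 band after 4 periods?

After projecting period 1:
Births: 1330 * 0.298 = 396, 480 * 0.372 = 179 → 575
20–39: 1780 * 0.976 = 1737
40–59: 1330 * 0.951 = 1265
60–79: 480 * 0.944 = 453
Giving 575 / 1737 / 1265 / 453.
After projecting period 2:
Births: 1737 * 0.298 = 518, 1265 * 0.372 = 471 → 989
20–39: 575 * 0.976 = 561
40–59: 1737 * 0.951 = 1652
60–79: 1265 * 0.944 = 1194
Giving 989 / 561 / 1652 / 1194.
After projecting period 3:
Births: 561 * 0.298 = 167, 1652 * 0.372 = 615 → 782
20–39: 989 * 0.976 = 965
40–59: 561 * 0.951 = 534
60–79: 1652 * 0.944 = 1559
Giving 782 / 965 / 534 / 1559.
After projecting period 4:
Births: 965 * 0.298 = 288, 534 * 0.372 = 199 → 487
20–39: 782 * 0.976 = 763
40–59: 965 * 0.951 = 918
60–79: 534 * 0.944 = 504
Giving 487 / 763 / 918 / 504.

763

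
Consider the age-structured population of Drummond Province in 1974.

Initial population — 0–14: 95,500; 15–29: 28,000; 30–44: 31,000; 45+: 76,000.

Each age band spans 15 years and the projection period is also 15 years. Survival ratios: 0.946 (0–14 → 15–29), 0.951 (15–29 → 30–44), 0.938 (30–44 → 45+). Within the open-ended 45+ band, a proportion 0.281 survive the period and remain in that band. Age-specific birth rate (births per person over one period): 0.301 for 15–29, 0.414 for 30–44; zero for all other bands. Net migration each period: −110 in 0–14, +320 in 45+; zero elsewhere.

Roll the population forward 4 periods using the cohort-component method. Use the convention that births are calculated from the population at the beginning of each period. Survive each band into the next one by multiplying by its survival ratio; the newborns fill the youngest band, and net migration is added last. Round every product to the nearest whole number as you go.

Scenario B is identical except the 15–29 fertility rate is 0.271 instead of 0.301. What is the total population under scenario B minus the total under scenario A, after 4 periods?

Period 1:
Births: 28000 * 0.301 = 8428 ; 31000 * 0.414 = 12834 — total 21262
15–29: 95500 * 0.946 = 90343
30–44: 28000 * 0.951 = 26628
45+: 31000 * 0.938 + 76000 * 0.281 = 29078 + 21356 = 50434
Net migration: 0–14 − 110 → 21152; 45+ + 320 → 50754
Giving 21152 / 90343 / 26628 / 50754.
Period 2:
Births: 90343 * 0.301 = 27193 ; 26628 * 0.414 = 11024 — total 38217
15–29: 21152 * 0.946 = 20010
30–44: 90343 * 0.951 = 85916
45+: 26628 * 0.938 + 50754 * 0.281 = 24977 + 14262 = 39239
Net migration: 0–14 − 110 → 38107; 45+ + 320 → 39559
Giving 38107 / 20010 / 85916 / 39559.
Period 3:
Births: 20010 * 0.301 = 6023 ; 85916 * 0.414 = 35569 — total 41592
15–29: 38107 * 0.946 = 36049
30–44: 20010 * 0.951 = 19030
45+: 85916 * 0.938 + 39559 * 0.281 = 80589 + 11116 = 91705
Net migration: 0–14 − 110 → 41482; 45+ + 320 → 92025
Giving 41482 / 36049 / 19030 / 92025.
Period 4:
Births: 36049 * 0.301 = 10851 ; 19030 * 0.414 = 7878 — total 18729
15–29: 41482 * 0.946 = 39242
30–44: 36049 * 0.951 = 34283
45+: 19030 * 0.938 + 92025 * 0.281 = 17850 + 25859 = 43709
Net migration: 0–14 − 110 → 18619; 45+ + 320 → 44029
Giving 18619 / 39242 / 34283 / 44029.
Scenario A total after 4 periods: 136173
Scenario B projection —
Period 1:
Births: 28000 * 0.271 = 7588 ; 31000 * 0.414 = 12834 — total 20422
15–29: 95500 * 0.946 = 90343
30–44: 28000 * 0.951 = 26628
45+: 31000 * 0.938 + 76000 * 0.281 = 29078 + 21356 = 50434
Net migration: 0–14 − 110 → 20312; 45+ + 320 → 50754
Giving 20312 / 90343 / 26628 / 50754.
Period 2:
Births: 90343 * 0.271 = 24483 ; 26628 * 0.414 = 11024 — total 35507
15–29: 20312 * 0.946 = 19215
30–44: 90343 * 0.951 = 85916
45+: 26628 * 0.938 + 50754 * 0.281 = 24977 + 14262 = 39239
Net migration: 0–14 − 110 → 35397; 45+ + 320 → 39559
Giving 35397 / 19215 / 85916 / 39559.
Period 3:
Births: 19215 * 0.271 = 5207 ; 85916 * 0.414 = 35569 — total 40776
15–29: 35397 * 0.946 = 33486
30–44: 19215 * 0.951 = 18273
45+: 85916 * 0.938 + 39559 * 0.281 = 80589 + 11116 = 91705
Net migration: 0–14 − 110 → 40666; 45+ + 320 → 92025
Giving 40666 / 33486 / 18273 / 92025.
Period 4:
Births: 33486 * 0.271 = 9075 ; 18273 * 0.414 = 7565 — total 16640
15–29: 40666 * 0.946 = 38470
30–44: 33486 * 0.951 = 31845
45+: 18273 * 0.938 + 92025 * 0.281 = 17140 + 25859 = 42999
Net migration: 0–14 − 110 → 16530; 45+ + 320 → 43319
Giving 16530 / 38470 / 31845 / 43319.
Scenario B total after 4 periods: 130164
Difference B − A = 130164 − 136173 = -6009

-6009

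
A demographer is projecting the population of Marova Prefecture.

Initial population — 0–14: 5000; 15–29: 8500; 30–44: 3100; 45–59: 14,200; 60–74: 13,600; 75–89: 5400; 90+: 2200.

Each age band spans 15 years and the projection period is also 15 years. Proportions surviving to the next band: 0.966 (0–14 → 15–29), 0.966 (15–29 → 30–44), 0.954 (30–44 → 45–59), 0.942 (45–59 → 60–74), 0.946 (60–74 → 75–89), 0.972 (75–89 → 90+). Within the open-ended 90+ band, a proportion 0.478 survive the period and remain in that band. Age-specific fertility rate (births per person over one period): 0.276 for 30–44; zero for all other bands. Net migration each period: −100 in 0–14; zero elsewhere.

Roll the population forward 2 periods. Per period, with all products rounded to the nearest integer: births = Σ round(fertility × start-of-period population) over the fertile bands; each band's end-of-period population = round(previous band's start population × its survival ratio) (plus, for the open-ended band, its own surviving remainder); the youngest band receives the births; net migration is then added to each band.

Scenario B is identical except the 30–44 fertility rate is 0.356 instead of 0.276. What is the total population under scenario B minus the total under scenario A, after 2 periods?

897

(Groups numbered youngest = 1 to oldest = 7.)
Period 1:
Births: 3100 × 0.276 = 856
Group 2: 5000 × 0.966 = 4830
Group 3: 8500 × 0.966 = 8211
Group 4: 3100 × 0.954 = 2957
Group 5: 14200 × 0.942 = 13376
Group 6: 13600 × 0.946 = 12866
Group 7: 5400 × 0.972 + 2200 × 0.478 = 5249 + 1052 = 6301
Net migration: Group 1 − 100 → 756
Giving 756 / 4830 / 8211 / 2957 / 13376 / 12866 / 6301.
Period 2:
Births: 8211 × 0.276 = 2266
Group 2: 756 × 0.966 = 730
Group 3: 4830 × 0.966 = 4666
Group 4: 8211 × 0.954 = 7833
Group 5: 2957 × 0.942 = 2785
Group 6: 13376 × 0.946 = 12654
Group 7: 12866 × 0.972 + 6301 × 0.478 = 12506 + 3012 = 15518
Net migration: Group 1 − 100 → 2166
Giving 2166 / 730 / 4666 / 7833 / 2785 / 12654 / 15518.
Scenario A total after 2 periods: 46352
Scenario B projection —
Period 1:
Births: 3100 × 0.356 = 1104
Group 2: 5000 × 0.966 = 4830
Group 3: 8500 × 0.966 = 8211
Group 4: 3100 × 0.954 = 2957
Group 5: 14200 × 0.942 = 13376
Group 6: 13600 × 0.946 = 12866
Group 7: 5400 × 0.972 + 2200 × 0.478 = 5249 + 1052 = 6301
Net migration: Group 1 − 100 → 1004
Giving 1004 / 4830 / 8211 / 2957 / 13376 / 12866 / 6301.
Period 2:
Births: 8211 × 0.356 = 2923
Group 2: 1004 × 0.966 = 970
Group 3: 4830 × 0.966 = 4666
Group 4: 8211 × 0.954 = 7833
Group 5: 2957 × 0.942 = 2785
Group 6: 13376 × 0.946 = 12654
Group 7: 12866 × 0.972 + 6301 × 0.478 = 12506 + 3012 = 15518
Net migration: Group 1 − 100 → 2823
Giving 2823 / 970 / 4666 / 7833 / 2785 / 12654 / 15518.
Scenario B total after 2 periods: 47249
Difference B − A = 47249 − 46352 = 897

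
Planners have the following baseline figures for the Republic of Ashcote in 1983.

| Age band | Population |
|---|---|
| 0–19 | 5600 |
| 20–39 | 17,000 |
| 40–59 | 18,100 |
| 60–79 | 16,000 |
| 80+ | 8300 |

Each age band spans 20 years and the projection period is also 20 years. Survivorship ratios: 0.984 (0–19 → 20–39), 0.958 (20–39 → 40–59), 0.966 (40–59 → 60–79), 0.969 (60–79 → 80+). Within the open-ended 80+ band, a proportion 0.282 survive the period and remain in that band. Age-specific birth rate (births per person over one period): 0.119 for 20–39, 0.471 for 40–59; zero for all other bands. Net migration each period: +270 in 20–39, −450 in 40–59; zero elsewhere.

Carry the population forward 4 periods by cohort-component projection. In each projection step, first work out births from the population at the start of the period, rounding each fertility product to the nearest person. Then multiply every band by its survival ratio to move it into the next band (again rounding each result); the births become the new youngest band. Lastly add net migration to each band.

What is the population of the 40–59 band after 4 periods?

7489

Period 1:
Births: 17000 × 0.119 = 2023, 18100 × 0.471 = 8525 → 10548
20–39: 5600 × 0.984 = 5510
40–59: 17000 × 0.958 = 16286
60–79: 18100 × 0.966 = 17485
80+: 16000 × 0.969 + 8300 × 0.282 = 15504 + 2341 = 17845
Net migration: 20–39 + 270 → 5780; 40–59 − 450 → 15836
→ [10548, 5780, 15836, 17485, 17845]
Period 2:
Births: 5780 × 0.119 = 688, 15836 × 0.471 = 7459 → 8147
20–39: 10548 × 0.984 = 10379
40–59: 5780 × 0.958 = 5537
60–79: 15836 × 0.966 = 15298
80+: 17485 × 0.969 + 17845 × 0.282 = 16943 + 5032 = 21975
Net migration: 20–39 + 270 → 10649; 40–59 − 450 → 5087
→ [8147, 10649, 5087, 15298, 21975]
Period 3:
Births: 10649 × 0.119 = 1267, 5087 × 0.471 = 2396 → 3663
20–39: 8147 × 0.984 = 8017
40–59: 10649 × 0.958 = 10202
60–79: 5087 × 0.966 = 4914
80+: 15298 × 0.969 + 21975 × 0.282 = 14824 + 6197 = 21021
Net migration: 20–39 + 270 → 8287; 40–59 − 450 → 9752
→ [3663, 8287, 9752, 4914, 21021]
Period 4:
Births: 8287 × 0.119 = 986, 9752 × 0.471 = 4593 → 5579
20–39: 3663 × 0.984 = 3604
40–59: 8287 × 0.958 = 7939
60–79: 9752 × 0.966 = 9420
80+: 4914 × 0.969 + 21021 × 0.282 = 4762 + 5928 = 10690
Net migration: 20–39 + 270 → 3874; 40–59 − 450 → 7489
→ [5579, 3874, 7489, 9420, 10690]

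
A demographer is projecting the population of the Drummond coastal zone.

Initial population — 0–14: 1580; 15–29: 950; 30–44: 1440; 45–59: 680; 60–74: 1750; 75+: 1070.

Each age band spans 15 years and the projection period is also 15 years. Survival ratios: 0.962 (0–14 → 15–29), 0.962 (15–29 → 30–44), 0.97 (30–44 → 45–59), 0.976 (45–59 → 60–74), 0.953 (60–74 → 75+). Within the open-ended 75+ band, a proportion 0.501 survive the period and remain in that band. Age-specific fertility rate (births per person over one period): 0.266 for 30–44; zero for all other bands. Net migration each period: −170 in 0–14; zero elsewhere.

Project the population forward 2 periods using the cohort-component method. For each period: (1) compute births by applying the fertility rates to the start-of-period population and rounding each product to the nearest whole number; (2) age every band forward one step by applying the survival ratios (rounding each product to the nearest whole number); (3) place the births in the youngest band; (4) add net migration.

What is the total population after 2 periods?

5727

— Period 1 —
Births: 1440 × 0.266 = 383
15–29: 1580 × 0.962 = 1520
30–44: 950 × 0.962 = 914
45–59: 1440 × 0.97 = 1397
60–74: 680 × 0.976 = 664
75+: 1750 × 0.953 + 1070 × 0.501 = 1668 + 536 = 2204
Net migration: 0–14 − 170 → 213
Giving 213 / 1520 / 914 / 1397 / 664 / 2204.
— Period 2 —
Births: 914 × 0.266 = 243
15–29: 213 × 0.962 = 205
30–44: 1520 × 0.962 = 1462
45–59: 914 × 0.97 = 887
60–74: 1397 × 0.976 = 1363
75+: 664 × 0.953 + 2204 × 0.501 = 633 + 1104 = 1737
Net migration: 0–14 − 170 → 73
Giving 73 / 205 / 1462 / 887 / 1363 / 1737.
Total after period 2: 73 + 205 + 1462 + 887 + 1363 + 1737 = 5727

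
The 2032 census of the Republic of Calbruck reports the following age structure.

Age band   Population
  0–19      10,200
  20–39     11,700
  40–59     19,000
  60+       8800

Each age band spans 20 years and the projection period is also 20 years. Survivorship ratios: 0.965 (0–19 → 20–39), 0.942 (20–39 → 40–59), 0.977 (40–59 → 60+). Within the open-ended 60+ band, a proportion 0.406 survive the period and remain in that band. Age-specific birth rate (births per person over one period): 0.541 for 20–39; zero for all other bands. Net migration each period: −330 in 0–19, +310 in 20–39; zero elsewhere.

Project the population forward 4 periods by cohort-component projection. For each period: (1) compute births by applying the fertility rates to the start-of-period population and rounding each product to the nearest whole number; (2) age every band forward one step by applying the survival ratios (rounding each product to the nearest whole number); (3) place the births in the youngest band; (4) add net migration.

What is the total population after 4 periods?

(Groups numbered youngest = 1 to oldest = 4.)
Period 1:
Births: 11700 × 0.541 = 6330
Group 2: 10200 × 0.965 = 9843
Group 3: 11700 × 0.942 = 11021
Group 4: 19000 × 0.977 + 8800 × 0.406 = 18563 + 3573 = 22136
Net migration: Group 1 − 330 → 6000; Group 2 + 310 → 10153
→ [6000, 10153, 11021, 22136]
Period 2:
Births: 10153 × 0.541 = 5493
Group 2: 6000 × 0.965 = 5790
Group 3: 10153 × 0.942 = 9564
Group 4: 11021 × 0.977 + 22136 × 0.406 = 10768 + 8987 = 19755
Net migration: Group 1 − 330 → 5163; Group 2 + 310 → 6100
→ [5163, 6100, 9564, 19755]
Period 3:
Births: 6100 × 0.541 = 3300
Group 2: 5163 × 0.965 = 4982
Group 3: 6100 × 0.942 = 5746
Group 4: 9564 × 0.977 + 19755 × 0.406 = 9344 + 8021 = 17365
Net migration: Group 1 − 330 → 2970; Group 2 + 310 → 5292
→ [2970, 5292, 5746, 17365]
Period 4:
Births: 5292 × 0.541 = 2863
Group 2: 2970 × 0.965 = 2866
Group 3: 5292 × 0.942 = 4985
Group 4: 5746 × 0.977 + 17365 × 0.406 = 5614 + 7050 = 12664
Net migration: Group 1 − 330 → 2533; Group 2 + 310 → 3176
→ [2533, 3176, 4985, 12664]
Total after period 4: 2533 + 3176 + 4985 + 12664 = 23358

23358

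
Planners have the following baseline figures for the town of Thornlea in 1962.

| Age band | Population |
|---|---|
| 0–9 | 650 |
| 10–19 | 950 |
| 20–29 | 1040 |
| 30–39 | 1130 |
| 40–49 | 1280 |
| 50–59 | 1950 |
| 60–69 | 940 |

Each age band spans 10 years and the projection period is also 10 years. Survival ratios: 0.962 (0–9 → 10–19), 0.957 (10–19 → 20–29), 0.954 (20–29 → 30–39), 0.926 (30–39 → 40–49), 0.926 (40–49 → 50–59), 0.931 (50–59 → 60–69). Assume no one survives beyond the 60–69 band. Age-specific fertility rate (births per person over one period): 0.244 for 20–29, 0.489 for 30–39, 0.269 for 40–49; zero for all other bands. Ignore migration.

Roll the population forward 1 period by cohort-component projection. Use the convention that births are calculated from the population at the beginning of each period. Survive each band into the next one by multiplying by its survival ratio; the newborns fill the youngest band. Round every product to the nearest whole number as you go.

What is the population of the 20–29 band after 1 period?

909

Let group 1 be 0–9 through group 7 = 60–69.
Period 1:
Births: 1040 × 0.244 = 254, 1130 × 0.489 = 553, 1280 × 0.269 = 344 ⇒ total 1151
Group 2: 650 × 0.962 = 625
Group 3: 950 × 0.957 = 909
Group 4: 1040 × 0.954 = 992
Group 5: 1130 × 0.926 = 1046
Group 6: 1280 × 0.926 = 1185
Group 7: 1950 × 0.931 = 1815
End of period: [1151, 625, 909, 992, 1046, 1185, 1815]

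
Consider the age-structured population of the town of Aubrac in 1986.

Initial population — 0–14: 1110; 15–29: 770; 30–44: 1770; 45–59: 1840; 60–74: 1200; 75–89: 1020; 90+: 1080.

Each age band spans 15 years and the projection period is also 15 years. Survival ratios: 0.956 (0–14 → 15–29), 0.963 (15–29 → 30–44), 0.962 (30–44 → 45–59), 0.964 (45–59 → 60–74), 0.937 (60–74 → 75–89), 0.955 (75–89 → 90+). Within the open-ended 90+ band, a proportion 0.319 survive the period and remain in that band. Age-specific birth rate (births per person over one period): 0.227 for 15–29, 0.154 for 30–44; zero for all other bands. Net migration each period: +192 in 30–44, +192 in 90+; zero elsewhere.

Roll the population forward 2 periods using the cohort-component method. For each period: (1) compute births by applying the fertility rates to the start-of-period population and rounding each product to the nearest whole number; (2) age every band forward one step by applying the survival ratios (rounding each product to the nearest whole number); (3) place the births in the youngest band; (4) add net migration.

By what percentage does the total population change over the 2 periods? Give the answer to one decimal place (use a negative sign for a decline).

-9.2

After projecting period 1:
Births: 770 × 0.227 = 175  |  1770 × 0.154 = 273 — total 448
15–29: 1110 × 0.956 = 1061
30–44: 770 × 0.963 = 742
45–59: 1770 × 0.962 = 1703
60–74: 1840 × 0.964 = 1774
75–89: 1200 × 0.937 = 1124
90+: 1020 × 0.955 + 1080 × 0.319 = 974 + 345 = 1319
Net migration: 30–44 + 192 → 934; 90+ + 192 → 1511
Population now: 0–14=448, 15–29=1061, 30–44=934, 45–59=1703, 60–74=1774, 75–89=1124, 90+=1511
After projecting period 2:
Births: 1061 × 0.227 = 241  |  934 × 0.154 = 144 — total 385
15–29: 448 × 0.956 = 428
30–44: 1061 × 0.963 = 1022
45–59: 934 × 0.962 = 899
60–74: 1703 × 0.964 = 1642
75–89: 1774 × 0.937 = 1662
90+: 1124 × 0.955 + 1511 × 0.319 = 1073 + 482 = 1555
Net migration: 30–44 + 192 → 1214; 90+ + 192 → 1747
Population now: 0–14=385, 15–29=428, 30–44=1214, 45–59=899, 60–74=1642, 75–89=1662, 90+=1747
Total: 8790 → 7977; change = -813; percentage change = -9.2%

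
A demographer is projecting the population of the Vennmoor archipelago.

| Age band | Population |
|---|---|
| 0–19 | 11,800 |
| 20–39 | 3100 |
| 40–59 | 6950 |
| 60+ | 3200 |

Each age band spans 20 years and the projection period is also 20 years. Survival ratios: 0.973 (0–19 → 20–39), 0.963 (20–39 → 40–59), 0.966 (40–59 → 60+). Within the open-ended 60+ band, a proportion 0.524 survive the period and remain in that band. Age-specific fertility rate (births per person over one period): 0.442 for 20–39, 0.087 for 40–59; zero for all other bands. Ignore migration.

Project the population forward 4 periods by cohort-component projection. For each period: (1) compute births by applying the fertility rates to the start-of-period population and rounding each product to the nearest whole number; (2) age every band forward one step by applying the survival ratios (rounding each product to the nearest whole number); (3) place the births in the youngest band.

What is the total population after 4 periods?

18600

After projecting period 1:
Births: 3100 × 0.442 = 1370 ; 6950 × 0.087 = 605 → 1975
20–39: 11800 × 0.973 = 11481
40–59: 3100 × 0.963 = 2985
60+: 6950 × 0.966 + 3200 × 0.524 = 6714 + 1677 = 8391
→ [1975, 11481, 2985, 8391]
After projecting period 2:
Births: 11481 × 0.442 = 5075 ; 2985 × 0.087 = 260 → 5335
20–39: 1975 × 0.973 = 1922
40–59: 11481 × 0.963 = 11056
60+: 2985 × 0.966 + 8391 × 0.524 = 2884 + 4397 = 7281
→ [5335, 1922, 11056, 7281]
After projecting period 3:
Births: 1922 × 0.442 = 850 ; 11056 × 0.087 = 962 → 1812
20–39: 5335 × 0.973 = 5191
40–59: 1922 × 0.963 = 1851
60+: 11056 × 0.966 + 7281 × 0.524 = 10680 + 3815 = 14495
→ [1812, 5191, 1851, 14495]
After projecting period 4:
Births: 5191 × 0.442 = 2294 ; 1851 × 0.087 = 161 → 2455
20–39: 1812 × 0.973 = 1763
40–59: 5191 × 0.963 = 4999
60+: 1851 × 0.966 + 14495 × 0.524 = 1788 + 7595 = 9383
→ [2455, 1763, 4999, 9383]
Total after period 4: 2455 + 1763 + 4999 + 9383 = 18600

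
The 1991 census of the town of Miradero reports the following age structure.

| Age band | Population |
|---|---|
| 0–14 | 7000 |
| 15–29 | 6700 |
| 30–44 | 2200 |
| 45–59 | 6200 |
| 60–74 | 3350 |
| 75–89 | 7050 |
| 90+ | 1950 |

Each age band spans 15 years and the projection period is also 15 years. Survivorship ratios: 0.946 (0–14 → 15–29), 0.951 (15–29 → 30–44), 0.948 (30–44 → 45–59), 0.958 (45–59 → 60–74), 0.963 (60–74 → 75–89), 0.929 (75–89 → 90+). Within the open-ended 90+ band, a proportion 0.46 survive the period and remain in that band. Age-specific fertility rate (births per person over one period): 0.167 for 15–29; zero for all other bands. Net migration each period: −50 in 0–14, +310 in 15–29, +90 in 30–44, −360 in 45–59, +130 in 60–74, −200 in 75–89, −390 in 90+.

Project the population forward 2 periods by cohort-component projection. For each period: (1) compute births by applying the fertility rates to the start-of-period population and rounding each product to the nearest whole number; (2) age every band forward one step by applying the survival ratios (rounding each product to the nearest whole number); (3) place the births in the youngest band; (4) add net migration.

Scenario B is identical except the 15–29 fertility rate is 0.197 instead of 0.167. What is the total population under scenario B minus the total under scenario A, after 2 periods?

Period 1:
Births: 6700 × 0.167 = 1119
15–29: 7000 × 0.946 = 6622
30–44: 6700 × 0.951 = 6372
45–59: 2200 × 0.948 = 2086
60–74: 6200 × 0.958 = 5940
75–89: 3350 × 0.963 = 3226
90+: 7050 × 0.929 + 1950 × 0.46 = 6549 + 897 = 7446
Net migration: 0–14 − 50 → 1069; 15–29 + 310 → 6932; 30–44 + 90 → 6462; 45–59 − 360 → 1726; 60–74 + 130 → 6070; 75–89 − 200 → 3026; 90+ − 390 → 7056
Population now: 0–14=1069, 15–29=6932, 30–44=6462, 45–59=1726, 60–74=6070, 75–89=3026, 90+=7056
Period 2:
Births: 6932 × 0.167 = 1158
15–29: 1069 × 0.946 = 1011
30–44: 6932 × 0.951 = 6592
45–59: 6462 × 0.948 = 6126
60–74: 1726 × 0.958 = 1654
75–89: 6070 × 0.963 = 5845
90+: 3026 × 0.929 + 7056 × 0.46 = 2811 + 3246 = 6057
Net migration: 0–14 − 50 → 1108; 15–29 + 310 → 1321; 30–44 + 90 → 6682; 45–59 − 360 → 5766; 60–74 + 130 → 1784; 75–89 − 200 → 5645; 90+ − 390 → 5667
Population now: 0–14=1108, 15–29=1321, 30–44=6682, 45–59=5766, 60–74=1784, 75–89=5645, 90+=5667
Scenario A total after 2 periods: 27973
Scenario B projection —
Period 1:
Births: 6700 × 0.197 = 1320
15–29: 7000 × 0.946 = 6622
30–44: 6700 × 0.951 = 6372
45–59: 2200 × 0.948 = 2086
60–74: 6200 × 0.958 = 5940
75–89: 3350 × 0.963 = 3226
90+: 7050 × 0.929 + 1950 × 0.46 = 6549 + 897 = 7446
Net migration: 0–14 − 50 → 1270; 15–29 + 310 → 6932; 30–44 + 90 → 6462; 45–59 − 360 → 1726; 60–74 + 130 → 6070; 75–89 − 200 → 3026; 90+ − 390 → 7056
Population now: 0–14=1270, 15–29=6932, 30–44=6462, 45–59=1726, 60–74=6070, 75–89=3026, 90+=7056
Period 2:
Births: 6932 × 0.197 = 1366
15–29: 1270 × 0.946 = 1201
30–44: 6932 × 0.951 = 6592
45–59: 6462 × 0.948 = 6126
60–74: 1726 × 0.958 = 1654
75–89: 6070 × 0.963 = 5845
90+: 3026 × 0.929 + 7056 × 0.46 = 2811 + 3246 = 6057
Net migration: 0–14 − 50 → 1316; 15–29 + 310 → 1511; 30–44 + 90 → 6682; 45–59 − 360 → 5766; 60–74 + 130 → 1784; 75–89 − 200 → 5645; 90+ − 390 → 5667
Population now: 0–14=1316, 15–29=1511, 30–44=6682, 45–59=5766, 60–74=1784, 75–89=5645, 90+=5667
Scenario B total after 2 periods: 28371
Difference B − A = 28371 − 27973 = 398

398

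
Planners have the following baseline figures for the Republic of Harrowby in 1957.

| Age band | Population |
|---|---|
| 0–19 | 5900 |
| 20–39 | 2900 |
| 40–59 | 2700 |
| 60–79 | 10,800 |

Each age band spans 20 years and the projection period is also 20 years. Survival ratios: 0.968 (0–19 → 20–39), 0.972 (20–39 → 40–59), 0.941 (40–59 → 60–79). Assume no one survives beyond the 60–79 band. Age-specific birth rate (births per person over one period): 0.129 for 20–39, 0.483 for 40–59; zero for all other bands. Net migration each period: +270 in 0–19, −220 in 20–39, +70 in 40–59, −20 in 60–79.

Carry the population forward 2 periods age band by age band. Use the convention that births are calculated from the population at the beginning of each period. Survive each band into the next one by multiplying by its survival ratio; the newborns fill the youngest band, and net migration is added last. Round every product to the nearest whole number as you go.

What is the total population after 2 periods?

12145

After projecting period 1:
Births: 2900 × 0.129 = 374, 2700 × 0.483 = 1304 ⇒ total 1678
20–39: 5900 × 0.968 = 5711
40–59: 2900 × 0.972 = 2819
60–79: 2700 × 0.941 = 2541
Net migration: 0–19 + 270 → 1948; 20–39 − 220 → 5491; 40–59 + 70 → 2889; 60–79 − 20 → 2521
End of period: [1948, 5491, 2889, 2521]
After projecting period 2:
Births: 5491 × 0.129 = 708, 2889 × 0.483 = 1395 ⇒ total 2103
20–39: 1948 × 0.968 = 1886
40–59: 5491 × 0.972 = 5337
60–79: 2889 × 0.941 = 2719
Net migration: 0–19 + 270 → 2373; 20–39 − 220 → 1666; 40–59 + 70 → 5407; 60–79 − 20 → 2699
End of period: [2373, 1666, 5407, 2699]
Total after period 2: 2373 + 1666 + 5407 + 2699 = 12145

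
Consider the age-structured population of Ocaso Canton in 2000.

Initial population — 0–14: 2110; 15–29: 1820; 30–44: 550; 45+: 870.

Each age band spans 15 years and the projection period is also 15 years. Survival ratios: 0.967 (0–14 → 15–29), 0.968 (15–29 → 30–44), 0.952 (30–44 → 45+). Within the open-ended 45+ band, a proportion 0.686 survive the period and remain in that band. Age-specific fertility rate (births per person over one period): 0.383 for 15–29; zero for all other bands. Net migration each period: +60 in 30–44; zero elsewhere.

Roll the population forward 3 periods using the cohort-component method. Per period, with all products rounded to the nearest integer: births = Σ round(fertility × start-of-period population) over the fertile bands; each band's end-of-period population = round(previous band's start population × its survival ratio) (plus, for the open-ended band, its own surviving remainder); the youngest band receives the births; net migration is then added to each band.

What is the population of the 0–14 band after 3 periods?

Let group 1 be 0–14 through group 4 = 45+.
Period 1.
Births: 1820 × 0.383 = 697
Group 2: 2110 × 0.967 = 2040
Group 3: 1820 × 0.968 = 1762
Group 4: 550 × 0.952 + 870 × 0.686 = 524 + 597 = 1121
Net migration: Group 3 + 60 → 1822
→ [697, 2040, 1822, 1121]
Period 2.
Births: 2040 × 0.383 = 781
Group 2: 697 × 0.967 = 674
Group 3: 2040 × 0.968 = 1975
Group 4: 1822 × 0.952 + 1121 × 0.686 = 1735 + 769 = 2504
Net migration: Group 3 + 60 → 2035
→ [781, 674, 2035, 2504]
Period 3.
Births: 674 × 0.383 = 258
Group 2: 781 × 0.967 = 755
Group 3: 674 × 0.968 = 652
Group 4: 2035 × 0.952 + 2504 × 0.686 = 1937 + 1718 = 3655
Net migration: Group 3 + 60 → 712
→ [258, 755, 712, 3655]

258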